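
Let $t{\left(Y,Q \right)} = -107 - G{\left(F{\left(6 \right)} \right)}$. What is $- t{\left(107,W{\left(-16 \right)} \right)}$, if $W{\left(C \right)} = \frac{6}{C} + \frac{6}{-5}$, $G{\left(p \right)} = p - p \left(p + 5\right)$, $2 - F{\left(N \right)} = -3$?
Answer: $62$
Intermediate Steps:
$F{\left(N \right)} = 5$ ($F{\left(N \right)} = 2 - -3 = 2 + 3 = 5$)
$G{\left(p \right)} = p - p \left(5 + p\right)$
$W{\left(C \right)} = - \frac{6}{5} + \frac{6}{C}$ ($W{\left(C \right)} = \frac{6}{C} + 6 \left(- \frac{1}{5}\right) = \frac{6}{C} - \frac{6}{5} = - \frac{6}{5} + \frac{6}{C}$)
$t{\left(Y,Q \right)} = -62$ ($t{\left(Y,Q \right)} = -107 - \left(-1\right) 5 \left(4 + 5\right) = -107 - \left(-1\right) 5 \cdot 9 = -107 - -45 = -107 + 45 = -62$)
$- t{\left(107,W{\left(-16 \right)} \right)} = \left(-1\right) \left(-62\right) = 62$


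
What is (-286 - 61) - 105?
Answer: -452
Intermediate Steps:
(-286 - 61) - 105 = -347 - 105 = -452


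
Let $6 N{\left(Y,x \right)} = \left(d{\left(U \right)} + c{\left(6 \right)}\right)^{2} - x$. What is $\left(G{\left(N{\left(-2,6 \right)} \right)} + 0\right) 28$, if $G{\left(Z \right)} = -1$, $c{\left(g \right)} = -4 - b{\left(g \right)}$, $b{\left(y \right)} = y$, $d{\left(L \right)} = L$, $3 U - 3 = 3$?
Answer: $-28$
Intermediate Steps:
$U = 2$ ($U = 1 + \frac{1}{3} \cdot 3 = 1 + 1 = 2$)
$c{\left(g \right)} = -4 - g$
$N{\left(Y,x \right)} = \frac{32}{3} - \frac{x}{6}$ ($N{\left(Y,x \right)} = \frac{\left(2 - 10\right)^{2} - x}{6} = \frac{\left(-8\right)^{2} - x}{6} = \frac{64 - x}{6} = \frac{32}{3} - \frac{x}{6}$)
$\left(G{\left(N{\left(-2,6 \right)} \right)} + 0\right) 28 = \left(-1 + 0\right) 28 = \left(-1\right) 28 = -28$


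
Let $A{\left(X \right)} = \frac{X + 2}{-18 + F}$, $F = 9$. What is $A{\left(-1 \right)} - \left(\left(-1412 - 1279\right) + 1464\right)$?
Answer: $\frac{11042}{9} \approx 1226.9$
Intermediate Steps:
$A{\left(X \right)} = - \frac{2}{9} - \frac{X}{9}$ ($A{\left(X \right)} = \frac{X + 2}{-18 + 9} = \frac{2 + X}{-9} = \left(2 + X\right) \left(- \frac{1}{9}\right) = - \frac{2}{9} - \frac{X}{9}$)
$A{\left(-1 \right)} - \left(\left(-1412 - 1279\right) + 1464\right) = \left(- \frac{2}{9} - - \frac{1}{9}\right) - \left(\left(-1412 - 1279\right) + 1464\right) = \left(- \frac{2}{9} + \frac{1}{9}\right) - \left(-2691 + 1464\right) = - \frac{1}{9} - -1227 = - \frac{1}{9} + 1227 = \frac{11042}{9}$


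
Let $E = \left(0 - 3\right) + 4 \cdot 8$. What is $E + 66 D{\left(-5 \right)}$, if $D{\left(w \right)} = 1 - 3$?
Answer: $-103$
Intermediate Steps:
$D{\left(w \right)} = -2$ ($D{\left(w \right)} = 1 - 3 = -2$)
$E = 29$ ($E = \left(0 - 3\right) + 32 = -3 + 32 = 29$)
$E + 66 D{\left(-5 \right)} = 29 + 66 \left(-2\right) = 29 - 132 = -103$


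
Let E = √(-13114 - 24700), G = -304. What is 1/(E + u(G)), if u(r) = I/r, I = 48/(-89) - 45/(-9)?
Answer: -10741232/27680874278313 - 732027136*I*√37814/27680874278313 ≈ -3.8804e-7 - 0.0051425*I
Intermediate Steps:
I = 397/89 (I = 48*(-1/89) - 45*(-⅑) = -48/89 + 5 = 397/89 ≈ 4.4607)
u(r) = 397/(89*r)
E = I*√37814 (E = √(-37814) = I*√37814 ≈ 194.46*I)
1/(E + u(G)) = 1/(I*√37814 + (397/89)/(-304)) = 1/(I*√37814 + (397/89)*(-1/304)) = 1/(I*√37814 - 397/27056) = 1/(-397/27056 + I*√37814)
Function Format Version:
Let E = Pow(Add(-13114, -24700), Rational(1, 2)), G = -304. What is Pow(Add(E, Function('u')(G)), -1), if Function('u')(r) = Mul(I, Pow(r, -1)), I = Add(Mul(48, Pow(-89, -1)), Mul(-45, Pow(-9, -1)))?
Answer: Add(Rational(-10741232, 27680874278313), Mul(Rational(-732027136, 27680874278313), I, Pow(37814, Rational(1, 2)))) ≈ Add(-3.8804e-7, Mul(-0.0051425, I))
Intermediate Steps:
I = Rational(397, 89) (I = Add(Mul(48, Rational(-1, 89)), Mul(-45, Rational(-1, 9))) = Add(Rational(-48, 89), 5) = Rational(397, 89) ≈ 4.4607)
Function('u')(r) = Mul(Rational(397, 89), Pow(r, -1))
E = Mul(I, Pow(37814, Rational(1, 2))) (E = Pow(-37814, Rational(1, 2)) = Mul(I, Pow(37814, Rational(1, 2))) ≈ Mul(194.46, I))
Pow(Add(E, Function('u')(G)), -1) = Pow(Add(Mul(I, Pow(37814, Rational(1, 2))), Mul(Rational(397, 89), Pow(-304, -1))), -1) = Pow(Add(Mul(I, Pow(37814, Rational(1, 2))), Mul(Rational(397, 89), Rational(-1, 304))), -1) = Pow(Add(Mul(I, Pow(37814, Rational(1, 2))), Rational(-397, 27056)), -1) = Pow(Add(Rational(-397, 27056), Mul(I, Pow(37814, Rational(1, 2)))), -1)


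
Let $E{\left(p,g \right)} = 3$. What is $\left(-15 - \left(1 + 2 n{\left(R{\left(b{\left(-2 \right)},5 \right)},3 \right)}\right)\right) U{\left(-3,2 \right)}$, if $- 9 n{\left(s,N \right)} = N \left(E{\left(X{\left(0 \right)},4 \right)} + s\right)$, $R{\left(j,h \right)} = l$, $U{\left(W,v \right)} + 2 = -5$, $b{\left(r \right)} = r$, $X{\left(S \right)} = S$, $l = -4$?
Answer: $\frac{350}{3} \approx 116.67$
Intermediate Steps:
$U{\left(W,v \right)} = -7$ ($U{\left(W,v \right)} = -2 - 5 = -7$)
$R{\left(j,h \right)} = -4$
$n{\left(s,N \right)} = - \frac{N \left(3 + s\right)}{9}$
$\left(-15 - \left(1 + 2 n{\left(R{\left(b{\left(-2 \right)},5 \right)},3 \right)}\right)\right) U{\left(-3,2 \right)} = \left(-15 - \left(1 + 2 \left(\left(- \frac{1}{9}\right) 3 \left(3 - 4\right)\right)\right)\right) \left(-7\right) = \left(-15 - \left(1 + 2 \left(\left(- \frac{1}{9}\right) 3 \left(-1\right)\right)\right)\right) \left(-7\right) = \left(-15 - \frac{5}{3}\right) \left(-7\right) = \left(- \frac{50}{3}\right) \left(-7\right) = \frac{350}{3}$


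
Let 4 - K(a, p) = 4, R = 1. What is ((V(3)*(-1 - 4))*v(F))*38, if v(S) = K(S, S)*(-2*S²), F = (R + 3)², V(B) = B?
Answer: 0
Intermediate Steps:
K(a, p) = 0 (K(a, p) = 4 - 1*4 = 4 - 4 = 0)
F = 16 (F = (1 + 3)² = 4² = 16)
v(S) = 0 (v(S) = 0*(-2*S²) = 0)
((V(3)*(-1 - 4))*v(F))*38 = ((3*(-1 - 4))*0)*38 = ((3*(-5))*0)*38 = -15*0*38 = 0*38 = 0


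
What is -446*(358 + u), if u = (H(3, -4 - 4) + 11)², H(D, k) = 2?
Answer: -235042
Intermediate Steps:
u = 169 (u = (2 + 11)² = 13² = 169)
-446*(358 + u) = -446*(358 + 169) = -446*527 = -235042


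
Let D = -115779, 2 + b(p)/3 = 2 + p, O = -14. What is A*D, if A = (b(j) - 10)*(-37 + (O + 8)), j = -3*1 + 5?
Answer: -19913988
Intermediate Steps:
j = 2 (j = -3 + 5 = 2)
b(p) = 3*p (b(p) = -6 + 3*(2 + p) = -6 + (6 + 3*p) = 3*p)
A = 172 (A = (3*2 - 10)*(-37 + (-14 + 8)) = (6 - 10)*(-37 - 6) = -4*(-43) = 172)
A*D = 172*(-115779) = -19913988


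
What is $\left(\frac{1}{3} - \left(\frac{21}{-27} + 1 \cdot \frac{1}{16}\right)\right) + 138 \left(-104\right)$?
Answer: $- \frac{2066537}{144} \approx -14351.0$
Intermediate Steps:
$\left(\frac{1}{3} - \left(\frac{21}{-27} + 1 \cdot \frac{1}{16}\right)\right) + 138 \left(-104\right) = \left(\frac{1}{3} - \left(21 \left(- \frac{1}{27}\right) + 1 \cdot \frac{1}{16}\right)\right) - 14352 = \left(\frac{1}{3} - \left(- \frac{7}{9} + \frac{1}{16}\right)\right) - 14352 = \left(\frac{1}{3} - - \frac{103}{144}\right) - 14352 = \left(\frac{1}{3} + \frac{103}{144}\right) - 14352 = \frac{151}{144} - 14352 = - \frac{2066537}{144}$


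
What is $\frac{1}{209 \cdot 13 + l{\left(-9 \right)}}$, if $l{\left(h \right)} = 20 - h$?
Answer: $\frac{1}{2746} \approx 0.00036417$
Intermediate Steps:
$\frac{1}{209 \cdot 13 + l{\left(-9 \right)}} = \frac{1}{209 \cdot 13 + \left(20 - -9\right)} = \frac{1}{2717 + \left(20 + 9\right)} = \frac{1}{2717 + 29} = \frac{1}{2746}$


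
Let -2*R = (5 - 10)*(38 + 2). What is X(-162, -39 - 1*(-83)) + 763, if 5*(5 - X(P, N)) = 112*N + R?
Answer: -1188/5 ≈ -237.60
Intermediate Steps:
R = 100 (R = -(5 - 10)*(38 + 2)/2 = -(-5)*40/2 = -1/2*(-200) = 100)
X(P, N) = -15 - 112*N/5 (X(P, N) = 5 - (112*N + 100)/5 = 5 - (100 + 112*N)/5 = 5 + (-20 - 112*N/5) = -15 - 112*N/5)
X(-162, -39 - 1*(-83)) + 763 = (-15 - 112*(-39 - 1*(-83))/5) + 763 = (-15 - 112*(-39 + 83)/5) + 763 = (-15 - 112/5*44) + 763 = (-15 - 4928/5) + 763 = -5003/5 + 763 = -1188/5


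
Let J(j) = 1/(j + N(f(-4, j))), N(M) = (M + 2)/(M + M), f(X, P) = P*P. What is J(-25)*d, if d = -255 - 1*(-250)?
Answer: 6250/30623 ≈ 0.20409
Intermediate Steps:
d = -5 (d = -255 + 250 = -5)
f(X, P) = P²
N(M) = (2 + M)/(2*M) (N(M) = (2 + M)/((2*M)) = (2 + M)*(1/(2*M)) = (2 + M)/(2*M))
J(j) = 1/(j + (2 + j²)/(2*j²)) (J(j) = 1/(j + (2 + j²)/(2*(j²))) = 1/(j + (2 + j²)/(2*j²)))
J(-25)*d = (2*(-25)²/(2 + (-25)² + 2*(-25)³))*(-5) = (2*625/(2 + 625 + 2*(-15625)))*(-5) = (2*625/(2 + 625 - 31250))*(-5) = (2*625/(-30623))*(-5) = (2*625*(-1/30623))*(-5) = -1250/30623*(-5) = 6250/30623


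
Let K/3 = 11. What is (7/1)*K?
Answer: 231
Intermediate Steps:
K = 33 (K = 3*11 = 33)
(7/1)*K = (7/1)*33 = (1*7)*33 = 7*33 = 231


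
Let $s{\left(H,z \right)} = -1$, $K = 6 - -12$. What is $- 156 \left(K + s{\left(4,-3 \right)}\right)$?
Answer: $-2652$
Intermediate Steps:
$K = 18$ ($K = 6 + 12 = 18$)
$- 156 \left(K + s{\left(4,-3 \right)}\right) = - 156 \left(18 - 1\right) = \left(-156\right) 17 = -2652$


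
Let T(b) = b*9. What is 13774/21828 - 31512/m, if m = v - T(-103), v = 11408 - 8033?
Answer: -5820261/869482 ≈ -6.6939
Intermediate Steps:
T(b) = 9*b
v = 3375
m = 4302 (m = 3375 - 9*(-103) = 3375 - 1*(-927) = 3375 + 927 = 4302)
13774/21828 - 31512/m = 13774/21828 - 31512/4302 = 13774*(1/21828) - 31512*1/4302 = 6887/10914 - 5252/717 = -5820261/869482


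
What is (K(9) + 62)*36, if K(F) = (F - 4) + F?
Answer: 2736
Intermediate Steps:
K(F) = -4 + 2*F (K(F) = (-4 + F) + F = -4 + 2*F)
(K(9) + 62)*36 = ((-4 + 2*9) + 62)*36 = ((-4 + 18) + 62)*36 = (14 + 62)*36 = 76*36 = 2736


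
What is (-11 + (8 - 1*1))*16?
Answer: -64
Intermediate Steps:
(-11 + (8 - 1*1))*16 = (-11 + (8 - 1))*16 = (-11 + 7)*16 = -4*16 = -64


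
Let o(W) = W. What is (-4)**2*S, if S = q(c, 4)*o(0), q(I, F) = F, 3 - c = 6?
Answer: 0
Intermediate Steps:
c = -3 (c = 3 - 1*6 = 3 - 6 = -3)
S = 0 (S = 4*0 = 0)
(-4)**2*S = (-4)**2*0 = 16*0 = 0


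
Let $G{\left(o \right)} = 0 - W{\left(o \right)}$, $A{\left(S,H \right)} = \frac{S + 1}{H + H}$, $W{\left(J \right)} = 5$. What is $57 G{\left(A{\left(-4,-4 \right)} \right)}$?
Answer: $-285$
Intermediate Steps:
$A{\left(S,H \right)} = \frac{1 + S}{2 H}$
$G{\left(o \right)} = -5$ ($G{\left(o \right)} = 0 - 5 = -5$)
$57 G{\left(A{\left(-4,-4 \right)} \right)} = 57 \left(-5\right) = -285$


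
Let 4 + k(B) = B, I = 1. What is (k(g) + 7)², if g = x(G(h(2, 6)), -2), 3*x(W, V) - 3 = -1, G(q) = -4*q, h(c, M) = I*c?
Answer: 121/9 ≈ 13.444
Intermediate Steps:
h(c, M) = c (h(c, M) = 1*c = c)
x(W, V) = ⅔ (x(W, V) = 1 + (⅓)*(-1) = 1 - ⅓ = ⅔)
g = ⅔ ≈ 0.66667
k(B) = -4 + B
(k(g) + 7)² = ((-4 + ⅔) + 7)² = (-10/3 + 7)² = (11/3)² = 121/9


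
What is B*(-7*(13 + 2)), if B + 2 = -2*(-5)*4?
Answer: -3990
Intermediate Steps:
B = 38 (B = -2 - 2*(-5)*4 = -2 + 10*4 = -2 + 40 = 38)
B*(-7*(13 + 2)) = 38*(-7*(13 + 2)) = 38*(-7*15) = 38*(-105) = -3990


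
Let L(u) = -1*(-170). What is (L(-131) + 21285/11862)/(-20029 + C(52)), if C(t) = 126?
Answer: -226425/26232154 ≈ -0.0086316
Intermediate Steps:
L(u) = 170
(L(-131) + 21285/11862)/(-20029 + C(52)) = (170 + 21285/11862)/(-20029 + 126) = (170 + 21285*(1/11862))/(-19903) = (170 + 2365/1318)*(-1/19903) = (226425/1318)*(-1/19903) = -226425/26232154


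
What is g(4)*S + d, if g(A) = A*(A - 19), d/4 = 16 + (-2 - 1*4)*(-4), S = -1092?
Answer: 65680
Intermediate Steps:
d = 160 (d = 4*(16 + (-2 - 1*4)*(-4)) = 4*(16 + (-2 - 4)*(-4)) = 4*(16 - 6*(-4)) = 4*(16 + 24) = 4*40 = 160)
g(A) = A*(-19 + A)
g(4)*S + d = (4*(-19 + 4))*(-1092) + 160 = (4*(-15))*(-1092) + 160 = -60*(-1092) + 160 = 65520 + 160 = 65680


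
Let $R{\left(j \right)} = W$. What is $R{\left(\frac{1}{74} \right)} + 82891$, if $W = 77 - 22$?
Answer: $82946$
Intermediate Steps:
$W = 55$ ($W = 77 - 22 = 55$)
$R{\left(j \right)} = 55$
$R{\left(\frac{1}{74} \right)} + 82891 = 55 + 82891 = 82946$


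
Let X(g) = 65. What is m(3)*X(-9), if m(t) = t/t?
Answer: 65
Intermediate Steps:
m(t) = 1
m(3)*X(-9) = 1*65 = 65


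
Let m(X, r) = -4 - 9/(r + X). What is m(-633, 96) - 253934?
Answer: -45454899/179 ≈ -2.5394e+5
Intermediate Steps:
m(X, r) = -4 - 9/(X + r)
m(-633, 96) - 253934 = (-9 - 4*(-633) - 4*96)/(-633 + 96) - 253934 = (-9 + 2532 - 384)/(-537) - 253934 = -1/537*2139 - 253934 = -713/179 - 253934 = -45454899/179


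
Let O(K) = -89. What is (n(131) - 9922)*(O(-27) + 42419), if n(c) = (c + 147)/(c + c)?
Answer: -55013888190/131 ≈ -4.1995e+8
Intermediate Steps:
n(c) = (147 + c)/(2*c) (n(c) = (147 + c)/((2*c)) = (147 + c)*(1/(2*c)) = (147 + c)/(2*c))
(n(131) - 9922)*(O(-27) + 42419) = ((1/2)*(147 + 131)/131 - 9922)*(-89 + 42419) = ((1/2)*(1/131)*278 - 9922)*42330 = (139/131 - 9922)*42330 = -1299643/131*42330 = -55013888190/131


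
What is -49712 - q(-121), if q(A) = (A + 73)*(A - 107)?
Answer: -60656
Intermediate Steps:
q(A) = (-107 + A)*(73 + A) (q(A) = (73 + A)*(-107 + A) = (-107 + A)*(73 + A))
-49712 - q(-121) = -49712 - (-7811 + (-121)**2 - 34*(-121)) = -49712 - (-7811 + 14641 + 4114) = -49712 - 1*10944 = -49712 - 10944 = -60656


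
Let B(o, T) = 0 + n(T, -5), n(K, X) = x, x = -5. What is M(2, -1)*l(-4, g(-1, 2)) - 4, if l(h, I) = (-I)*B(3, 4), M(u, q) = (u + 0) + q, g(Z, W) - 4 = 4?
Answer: 36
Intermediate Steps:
g(Z, W) = 8 (g(Z, W) = 4 + 4 = 8)
n(K, X) = -5
M(u, q) = q + u (M(u, q) = u + q = q + u)
B(o, T) = -5 (B(o, T) = 0 - 5 = -5)
l(h, I) = 5*I (l(h, I) = -I*(-5) = 5*I)
M(2, -1)*l(-4, g(-1, 2)) - 4 = (-1 + 2)*(5*8) - 4 = 1*40 - 4 = 40 - 4 = 36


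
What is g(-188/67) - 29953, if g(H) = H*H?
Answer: -134423673/4489 ≈ -29945.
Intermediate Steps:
g(H) = H²
g(-188/67) - 29953 = (-188/67)² - 29953 = 35344/4489 - 29953 = -134423673/4489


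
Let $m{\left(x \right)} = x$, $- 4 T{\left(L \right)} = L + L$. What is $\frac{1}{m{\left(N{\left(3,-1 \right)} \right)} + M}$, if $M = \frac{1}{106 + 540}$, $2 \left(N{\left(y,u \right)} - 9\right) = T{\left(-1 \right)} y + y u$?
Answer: $\frac{1292}{10661} \approx 0.12119$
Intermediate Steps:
$T{\left(L \right)} = - \frac{L}{2}$ ($T{\left(L \right)} = - \frac{L + L}{4} = - \frac{2 L}{4} = - \frac{L}{2}$)
$N{\left(y,u \right)} = 9 + \frac{y}{4} + \frac{u y}{2}$ ($N{\left(y,u \right)} = 9 + \frac{\left(- \frac{1}{2}\right) \left(-1\right) y + y u}{2} = 9 + \frac{\frac{y}{2} + u y}{2} = 9 + \left(\frac{y}{4} + \frac{u y}{2}\right) = 9 + \frac{y}{4} + \frac{u y}{2}$)
$M = \frac{1}{646} \approx 0.001548$
$\frac{1}{m{\left(N{\left(3,-1 \right)} \right)} + M} = \frac{1}{\left(9 + \frac{1}{4} \cdot 3 + \frac{1}{2} \left(-1\right) 3\right) + \frac{1}{646}} = \frac{1}{\left(9 + \frac{3}{4} - \frac{3}{2}\right) + \frac{1}{646}} = \frac{1}{\frac{33}{4} + \frac{1}{646}} = \frac{1}{\frac{10661}{1292}} = \frac{1292}{10661}$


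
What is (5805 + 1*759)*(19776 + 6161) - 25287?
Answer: 170225181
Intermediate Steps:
(5805 + 1*759)*(19776 + 6161) - 25287 = (5805 + 759)*25937 - 25287 = 6564*25937 - 25287 = 170250468 - 25287 = 170225181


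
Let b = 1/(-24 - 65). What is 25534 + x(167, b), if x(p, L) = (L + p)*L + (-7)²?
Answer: 202628081/7921 ≈ 25581.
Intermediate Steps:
b = -1/89 (b = 1/(-89) = -1/89 ≈ -0.011236)
x(p, L) = 49 + L*(L + p) (x(p, L) = L*(L + p) + 49 = 49 + L*(L + p))
25534 + x(167, b) = 25534 + (49 + (-1/89)² - 1/89*167) = 25534 + (49 + 1/7921 - 167/89) = 25534 + 373267/7921 = 202628081/7921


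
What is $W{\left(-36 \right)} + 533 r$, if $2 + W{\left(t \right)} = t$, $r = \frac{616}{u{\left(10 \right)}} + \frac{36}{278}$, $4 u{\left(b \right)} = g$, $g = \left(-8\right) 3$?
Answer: $- \frac{22805860}{417} \approx -54690.0$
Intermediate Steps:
$g = -24$
$u{\left(b \right)} = -6$ ($u{\left(b \right)} = \frac{1}{4} \left(-24\right) = -6$)
$r = - \frac{42758}{417}$ ($r = \frac{616}{-6} + \frac{36}{278} = 616 \left(- \frac{1}{6}\right) + 36 \cdot \frac{1}{278} = - \frac{308}{3} + \frac{18}{139} = - \frac{42758}{417} \approx -102.54$)
$W{\left(t \right)} = -2 + t$
$W{\left(-36 \right)} + 533 r = \left(-2 - 36\right) + 533 \left(- \frac{42758}{417}\right) = -38 - \frac{22790014}{417} = - \frac{22805860}{417}$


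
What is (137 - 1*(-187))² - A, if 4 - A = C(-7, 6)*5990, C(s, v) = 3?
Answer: 122942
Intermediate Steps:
A = -17966 (A = 4 - 3*5990 = 4 - 1*17970 = 4 - 17970 = -17966)
(137 - 1*(-187))² - A = (137 - 1*(-187))² - 1*(-17966) = (137 + 187)² + 17966 = 324² + 17966 = 104976 + 17966 = 122942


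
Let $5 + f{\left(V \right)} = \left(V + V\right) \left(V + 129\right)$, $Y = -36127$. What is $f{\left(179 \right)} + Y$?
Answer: $74132$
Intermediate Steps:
$f{\left(V \right)} = -5 + 2 V \left(129 + V\right)$ ($f{\left(V \right)} = -5 + \left(V + V\right) \left(V + 129\right) = -5 + 2 V \left(129 + V\right)$)
$f{\left(179 \right)} + Y = \left(-5 + 2 \cdot 179^{2} + 258 \cdot 179\right) - 36127 = \left(-5 + 2 \cdot 32041 + 46182\right) - 36127 = \left(-5 + 64082 + 46182\right) - 36127 = 110259 - 36127 = 74132$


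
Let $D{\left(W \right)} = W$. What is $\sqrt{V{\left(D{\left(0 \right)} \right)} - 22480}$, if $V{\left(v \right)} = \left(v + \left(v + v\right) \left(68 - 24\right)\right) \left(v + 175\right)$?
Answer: $4 i \sqrt{1405} \approx 149.93 i$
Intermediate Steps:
$V{\left(v \right)} = 89 v \left(175 + v\right)$ ($V{\left(v \right)} = \left(v + 2 v 44\right) \left(175 + v\right) = \left(v + 88 v\right) \left(175 + v\right) = 89 v \left(175 + v\right)$)
$\sqrt{V{\left(D{\left(0 \right)} \right)} - 22480} = \sqrt{89 \cdot 0 \left(175 + 0\right) - 22480} = \sqrt{89 \cdot 0 \cdot 175 - 22480} = \sqrt{0 - 22480} = \sqrt{-22480} = 4 i \sqrt{1405}$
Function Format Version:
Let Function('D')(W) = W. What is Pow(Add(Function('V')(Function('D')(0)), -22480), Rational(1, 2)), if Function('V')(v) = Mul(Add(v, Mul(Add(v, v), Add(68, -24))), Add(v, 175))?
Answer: Mul(4, I, Pow(1405, Rational(1, 2))) ≈ Mul(149.93, I)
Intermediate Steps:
Function('V')(v) = Mul(89, v, Add(175, v)) (Function('V')(v) = Mul(Add(v, Mul(Mul(2, v), 44)), Add(175, v)) = Mul(Add(v, Mul(88, v)), Add(175, v)) = Mul(Mul(89, v), Add(175, v)) = Mul(89, v, Add(175, v)))
Pow(Add(Function('V')(Function('D')(0)), -22480), Rational(1, 2)) = Pow(Add(Mul(89, 0, Add(175, 0)), -22480), Rational(1, 2)) = Pow(Add(Mul(89, 0, 175), -22480), Rational(1, 2)) = Pow(Add(0, -22480), Rational(1, 2)) = Pow(-22480, Rational(1, 2)) = Mul(4, I, Pow(1405, Rational(1, 2)))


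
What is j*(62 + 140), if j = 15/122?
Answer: 1515/61 ≈ 24.836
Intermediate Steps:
j = 15/122 (j = 15*(1/122) = 15/122 ≈ 0.12295)
j*(62 + 140) = 15*(62 + 140)/122 = (15/122)*202 = 1515/61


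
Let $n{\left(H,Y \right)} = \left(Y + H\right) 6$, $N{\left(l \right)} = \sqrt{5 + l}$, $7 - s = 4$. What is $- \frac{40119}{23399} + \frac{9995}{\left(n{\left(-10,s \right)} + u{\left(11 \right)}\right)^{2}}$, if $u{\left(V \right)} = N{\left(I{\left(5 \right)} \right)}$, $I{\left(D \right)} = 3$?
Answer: $\frac{72678646019}{18037914716} + \frac{209895 \sqrt{2}}{385442} \approx 4.7993$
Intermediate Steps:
$s = 3$ ($s = 7 - 4 = 3$)
$u{\left(V \right)} = 2 \sqrt{2}$ ($u{\left(V \right)} = \sqrt{5 + 3} = \sqrt{8} = 2 \sqrt{2}$)
$n{\left(H,Y \right)} = 6 H + 6 Y$ ($n{\left(H,Y \right)} = \left(H + Y\right) 6 = 6 H + 6 Y$)
$- \frac{40119}{23399} + \frac{9995}{\left(n{\left(-10,s \right)} + u{\left(11 \right)}\right)^{2}} = - \frac{40119}{23399} + \frac{9995}{\left(\left(6 \left(-10\right) + 6 \cdot 3\right) + 2 \sqrt{2}\right)^{2}} = \left(-40119\right) \frac{1}{23399} + \frac{9995}{\left(\left(-60 + 18\right) + 2 \sqrt{2}\right)^{2}} = - \frac{40119}{23399} + \frac{9995}{\left(-42 + 2 \sqrt{2}\right)^{2}}$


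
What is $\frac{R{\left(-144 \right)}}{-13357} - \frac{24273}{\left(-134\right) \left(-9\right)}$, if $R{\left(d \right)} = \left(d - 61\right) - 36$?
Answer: $- \frac{35991535}{1789838} \approx -20.109$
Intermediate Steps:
$R{\left(d \right)} = -97 + d$ ($R{\left(d \right)} = \left(-61 + d\right) - 36 = -97 + d$)
$\frac{R{\left(-144 \right)}}{-13357} - \frac{24273}{\left(-134\right) \left(-9\right)} = \frac{-97 - 144}{-13357} - \frac{24273}{\left(-134\right) \left(-9\right)} = \left(-241\right) \left(- \frac{1}{13357}\right) - \frac{24273}{1206} = \frac{241}{13357} - \frac{2697}{134} = - \frac{35991535}{1789838}$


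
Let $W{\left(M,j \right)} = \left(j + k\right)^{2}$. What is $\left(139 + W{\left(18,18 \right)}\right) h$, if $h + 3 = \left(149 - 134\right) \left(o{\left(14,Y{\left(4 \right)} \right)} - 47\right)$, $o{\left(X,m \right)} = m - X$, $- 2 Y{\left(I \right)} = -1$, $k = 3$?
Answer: $-528090$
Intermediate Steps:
$Y{\left(I \right)} = \frac{1}{2}$ ($Y{\left(I \right)} = \left(- \frac{1}{2}\right) \left(-1\right) = \frac{1}{2}$)
$W{\left(M,j \right)} = \left(3 + j\right)^{2}$ ($W{\left(M,j \right)} = \left(j + 3\right)^{2} = \left(3 + j\right)^{2}$)
$h = - \frac{1821}{2}$ ($h = -3 + \left(149 - 134\right) \left(\left(\frac{1}{2} - 14\right) - 47\right) = -3 + 15 \left(\left(\frac{1}{2} - 14\right) - 47\right) = -3 + 15 \left(- \frac{27}{2} - 47\right) = -3 + 15 \left(- \frac{121}{2}\right) = -3 - \frac{1815}{2} = - \frac{1821}{2} \approx -910.5$)
$\left(139 + W{\left(18,18 \right)}\right) h = \left(139 + \left(3 + 18\right)^{2}\right) \left(- \frac{1821}{2}\right) = \left(139 + 21^{2}\right) \left(- \frac{1821}{2}\right) = \left(139 + 441\right) \left(- \frac{1821}{2}\right) = 580 \left(- \frac{1821}{2}\right) = -528090$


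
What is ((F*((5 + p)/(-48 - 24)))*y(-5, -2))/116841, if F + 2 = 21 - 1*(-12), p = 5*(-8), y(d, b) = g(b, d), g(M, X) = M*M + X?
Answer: -1085/8412552 ≈ -0.00012897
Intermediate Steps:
g(M, X) = X + M² (g(M, X) = M² + X = X + M²)
y(d, b) = d + b²
p = -40
F = 31 (F = -2 + (21 - 1*(-12)) = -2 + (21 + 12) = -2 + 33 = 31)
((F*((5 + p)/(-48 - 24)))*y(-5, -2))/116841 = ((31*((5 - 40)/(-48 - 24)))*(-5 + (-2)²))/116841 = ((31*(-35/(-72)))*(-5 + 4))*(1/116841) = ((31*(-35*(-1/72)))*(-1))*(1/116841) = ((31*(35/72))*(-1))*(1/116841) = ((1085/72)*(-1))*(1/116841) = -1085/72*1/116841 = -1085/8412552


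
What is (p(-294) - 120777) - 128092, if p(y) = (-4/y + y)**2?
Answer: -3510187565/21609 ≈ -1.6244e+5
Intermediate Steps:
p(y) = (y - 4/y)**2
(p(-294) - 120777) - 128092 = ((-4 + (-294)**2)**2/(-294)**2 - 120777) - 128092 = ((-4 + 86436)**2/86436 - 120777) - 128092 = ((1/86436)*86432**2 - 120777) - 128092 = ((1/86436)*7470490624 - 120777) - 128092 = (1867622656/21609 - 120777) - 128092 = -742247537/21609 - 128092 = -3510187565/21609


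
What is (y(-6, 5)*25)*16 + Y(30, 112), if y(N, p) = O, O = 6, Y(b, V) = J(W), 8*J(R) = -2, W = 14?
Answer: 9599/4 ≈ 2399.8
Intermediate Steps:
J(R) = -1/4 (J(R) = (1/8)*(-2) = -1/4)
Y(b, V) = -1/4
y(N, p) = 6
(y(-6, 5)*25)*16 + Y(30, 112) = (6*25)*16 - 1/4 = 150*16 - 1/4 = 2400 - 1/4 = 9599/4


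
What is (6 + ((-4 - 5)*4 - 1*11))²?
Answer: 1681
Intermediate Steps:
(6 + ((-4 - 5)*4 - 1*11))² = (6 + (-9*4 - 11))² = (6 + (-36 - 11))² = (6 - 47)² = (-41)² = 1681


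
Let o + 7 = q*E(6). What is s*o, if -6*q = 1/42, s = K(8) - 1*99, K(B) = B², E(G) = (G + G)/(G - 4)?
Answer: 1475/6 ≈ 245.83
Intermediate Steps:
E(G) = 2*G/(-4 + G) (E(G) = (2*G)/(-4 + G) = 2*G/(-4 + G))
s = -35 (s = 8² - 1*99 = 64 - 99 = -35)
q = -1/252 (q = -⅙/42 = -⅙*1/42 = -1/252 ≈ -0.0039683)
o = -295/42 (o = -7 - 6/(126*(-4 + 6)) = -7 - 6/(126*2) = -7 - 1/252*6 = -7 - 1/42 = -295/42 ≈ -7.0238)
s*o = -35*(-295/42) = 1475/6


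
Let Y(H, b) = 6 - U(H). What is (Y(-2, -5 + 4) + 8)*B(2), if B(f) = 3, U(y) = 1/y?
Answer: 87/2 ≈ 43.500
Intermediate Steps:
Y(H, b) = 6 - 1/H
(Y(-2, -5 + 4) + 8)*B(2) = ((6 - 1/(-2)) + 8)*3 = ((6 - 1*(-½)) + 8)*3 = ((6 + ½) + 8)*3 = (13/2 + 8)*3 = (29/2)*3 = 87/2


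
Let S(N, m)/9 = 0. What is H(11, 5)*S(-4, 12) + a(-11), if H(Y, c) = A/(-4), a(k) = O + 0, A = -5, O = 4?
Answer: 4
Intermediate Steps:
a(k) = 4 (a(k) = 4 + 0 = 4)
S(N, m) = 0 (S(N, m) = 9*0 = 0)
H(Y, c) = 5/4 (H(Y, c) = -5/(-4) = -5*(-¼) = 5/4)
H(11, 5)*S(-4, 12) + a(-11) = (5/4)*0 + 4 = 0 + 4 = 4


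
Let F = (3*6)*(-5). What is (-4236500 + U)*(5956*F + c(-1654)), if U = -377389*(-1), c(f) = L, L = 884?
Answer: 2065226406316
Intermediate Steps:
F = -90 (F = 18*(-5) = -90)
c(f) = 884
U = 377389
(-4236500 + U)*(5956*F + c(-1654)) = (-4236500 + 377389)*(5956*(-90) + 884) = -3859111*(-536040 + 884) = -3859111*(-535156) = 2065226406316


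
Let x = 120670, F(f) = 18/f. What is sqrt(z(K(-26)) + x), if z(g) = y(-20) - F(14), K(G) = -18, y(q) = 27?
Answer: sqrt(5914090)/7 ≈ 347.41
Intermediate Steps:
z(g) = 180/7 (z(g) = 27 - 18/14 = 27 - 1*9/7 = 27 - 9/7 = 180/7)
sqrt(z(K(-26)) + x) = sqrt(180/7 + 120670) = sqrt(844870/7) = sqrt(5914090)/7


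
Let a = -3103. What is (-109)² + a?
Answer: 8778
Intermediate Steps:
(-109)² + a = (-109)² - 3103 = 11881 - 3103 = 8778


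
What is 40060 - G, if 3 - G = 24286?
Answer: 64343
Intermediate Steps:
G = -24283 (G = 3 - 1*24286 = 3 - 24286 = -24283)
40060 - G = 40060 - 1*(-24283) = 40060 + 24283 = 64343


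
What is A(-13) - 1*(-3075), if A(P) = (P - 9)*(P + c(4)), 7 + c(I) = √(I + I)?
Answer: 3515 - 44*√2 ≈ 3452.8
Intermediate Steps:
c(I) = -7 + √2*√I (c(I) = -7 + √(I + I) = -7 + √(2*I) = -7 + √2*√I)
A(P) = (-9 + P)*(-7 + P + 2*√2) (A(P) = (P - 9)*(P + (-7 + √2*√4)) = (-9 + P)*(P + (-7 + √2*2)) = (-9 + P)*(P + (-7 + 2*√2)) = (-9 + P)*(-7 + P + 2*√2))
A(-13) - 1*(-3075) = (63 + (-13)² - 18*√2 - 16*(-13) + 2*(-13)*√2) - 1*(-3075) = (63 + 169 - 18*√2 + 208 - 26*√2) + 3075 = (440 - 44*√2) + 3075 = 3515 - 44*√2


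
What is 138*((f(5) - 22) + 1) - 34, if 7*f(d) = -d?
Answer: -21214/7 ≈ -3030.6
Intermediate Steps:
f(d) = -d/7 (f(d) = (-d)/7 = -d/7)
138*((f(5) - 22) + 1) - 34 = 138*((-1/7*5 - 22) + 1) - 34 = 138*((-5/7 - 22) + 1) - 34 = 138*(-159/7 + 1) - 34 = 138*(-152/7) - 34 = -20976/7 - 34 = -21214/7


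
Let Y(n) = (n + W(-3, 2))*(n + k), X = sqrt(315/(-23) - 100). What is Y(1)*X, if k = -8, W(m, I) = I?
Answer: -21*I*sqrt(60145)/23 ≈ -223.92*I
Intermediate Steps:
X = I*sqrt(60145)/23 (X = sqrt(315*(-1/23) - 100) = sqrt(-315/23 - 100) = sqrt(-2615/23) = I*sqrt(60145)/23 ≈ 10.663*I)
Y(n) = (-8 + n)*(2 + n) (Y(n) = (n + 2)*(n - 8) = (2 + n)*(-8 + n) = (-8 + n)*(2 + n))
Y(1)*X = (-16 + 1**2 - 6*1)*(I*sqrt(60145)/23) = (-16 + 1 - 6)*(I*sqrt(60145)/23) = -21*I*sqrt(60145)/23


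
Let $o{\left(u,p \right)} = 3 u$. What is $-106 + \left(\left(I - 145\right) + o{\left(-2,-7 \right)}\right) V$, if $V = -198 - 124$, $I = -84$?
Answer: $75564$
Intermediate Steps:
$V = -322$ ($V = -198 - 124 = -322$)
$-106 + \left(\left(I - 145\right) + o{\left(-2,-7 \right)}\right) V = -106 + \left(\left(-84 - 145\right) + 3 \left(-2\right)\right) \left(-322\right) = -106 + \left(-229 - 6\right) \left(-322\right) = -106 - -75670 = -106 + 75670 = 75564$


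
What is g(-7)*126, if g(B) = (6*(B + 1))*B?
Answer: 31752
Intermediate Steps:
g(B) = B*(6 + 6*B) (g(B) = (6*(1 + B))*B = (6 + 6*B)*B = B*(6 + 6*B))
g(-7)*126 = (6*(-7)*(1 - 7))*126 = (6*(-7)*(-6))*126 = 252*126 = 31752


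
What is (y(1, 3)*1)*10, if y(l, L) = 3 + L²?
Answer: 120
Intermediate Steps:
(y(1, 3)*1)*10 = ((3 + 3²)*1)*10 = ((3 + 9)*1)*10 = (12*1)*10 = 12*10 = 120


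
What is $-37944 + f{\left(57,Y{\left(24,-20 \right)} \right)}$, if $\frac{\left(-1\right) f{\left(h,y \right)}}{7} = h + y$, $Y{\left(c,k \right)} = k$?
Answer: $-38203$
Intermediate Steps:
$f{\left(h,y \right)} = - 7 h - 7 y$ ($f{\left(h,y \right)} = - 7 \left(h + y\right) = - 7 h - 7 y$)
$-37944 + f{\left(57,Y{\left(24,-20 \right)} \right)} = -37944 - 259 = -38203$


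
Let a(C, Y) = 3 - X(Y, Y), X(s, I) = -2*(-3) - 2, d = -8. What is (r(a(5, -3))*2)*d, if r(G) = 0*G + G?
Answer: 16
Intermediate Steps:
X(s, I) = 4 (X(s, I) = 6 - 2 = 4)
a(C, Y) = -1 (a(C, Y) = 3 - 1*4 = 3 - 4 = -1)
r(G) = G (r(G) = 0 + G = G)
(r(a(5, -3))*2)*d = -1*2*(-8) = -2*(-8) = 16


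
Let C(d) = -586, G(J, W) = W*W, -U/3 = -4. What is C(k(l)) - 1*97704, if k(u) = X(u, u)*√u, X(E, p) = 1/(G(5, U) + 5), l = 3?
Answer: -98290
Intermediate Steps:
U = 12 (U = -3*(-4) = 12)
G(J, W) = W²
X(E, p) = 1/149 (X(E, p) = 1/(12² + 5) = 1/(144 + 5) = 1/149)
k(u) = √u/149
C(k(l)) - 1*97704 = -586 - 1*97704 = -586 - 97704 = -98290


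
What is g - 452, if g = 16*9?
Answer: -308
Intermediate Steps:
g = 144
g - 452 = 144 - 452 = -308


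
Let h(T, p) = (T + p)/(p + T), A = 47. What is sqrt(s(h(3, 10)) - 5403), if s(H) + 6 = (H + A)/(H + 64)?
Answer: I*sqrt(22849905)/65 ≈ 73.541*I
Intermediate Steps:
h(T, p) = 1 (h(T, p) = (T + p)/(T + p) = 1)
s(H) = -6 + (47 + H)/(64 + H) (s(H) = -6 + (H + 47)/(H + 64) = -6 + (47 + H)/(64 + H))
sqrt(s(h(3, 10)) - 5403) = sqrt((-337 - 5*1)/(64 + 1) - 5403) = sqrt((-337 - 5)/65 - 5403) = sqrt((1/65)*(-342) - 5403) = sqrt(-342/65 - 5403) = sqrt(-351537/65) = I*sqrt(22849905)/65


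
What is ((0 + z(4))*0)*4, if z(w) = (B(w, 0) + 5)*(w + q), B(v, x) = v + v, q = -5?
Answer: 0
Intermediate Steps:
B(v, x) = 2*v
z(w) = (-5 + w)*(5 + 2*w) (z(w) = (2*w + 5)*(w - 5) = (5 + 2*w)*(-5 + w) = (-5 + w)*(5 + 2*w))
((0 + z(4))*0)*4 = ((0 + (-25 - 5*4 + 2*4²))*0)*4 = ((0 + (-25 - 20 + 2*16))*0)*4 = ((0 + (-25 - 20 + 32))*0)*4 = ((0 - 13)*0)*4 = -13*0*4 = 0*4 = 0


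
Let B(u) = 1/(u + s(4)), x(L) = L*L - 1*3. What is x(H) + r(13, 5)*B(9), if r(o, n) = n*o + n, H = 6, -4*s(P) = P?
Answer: 167/4 ≈ 41.750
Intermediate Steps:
s(P) = -P/4
x(L) = -3 + L² (x(L) = L² - 3 = -3 + L²)
B(u) = 1/(-1 + u) (B(u) = 1/(u - ¼*4) = 1/(u - 1) = 1/(-1 + u))
r(o, n) = n + n*o
x(H) + r(13, 5)*B(9) = (-3 + 6²) + (5*(1 + 13))/(-1 + 9) = (-3 + 36) + (5*14)/8 = 33 + 70*(⅛) = 33 + 35/4 = 167/4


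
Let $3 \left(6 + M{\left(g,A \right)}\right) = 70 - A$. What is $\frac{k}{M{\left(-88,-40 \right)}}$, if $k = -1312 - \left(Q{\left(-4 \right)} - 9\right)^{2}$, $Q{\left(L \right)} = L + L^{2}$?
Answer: $- \frac{3963}{92} \approx -43.076$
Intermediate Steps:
$M{\left(g,A \right)} = \frac{52}{3} - \frac{A}{3}$ ($M{\left(g,A \right)} = -6 + \frac{70 - A}{3} = -6 - \left(- \frac{70}{3} + \frac{A}{3}\right) = \frac{52}{3} - \frac{A}{3}$)
$k = -1321$ ($k = -1312 - \left(- 4 \left(1 - 4\right) - 9\right)^{2} = -1312 - \left(\left(-4\right) \left(-3\right) - 9\right)^{2} = -1312 - \left(12 - 9\right)^{2} = -1312 - 3^{2} = -1312 - 9 = -1321$)
$\frac{k}{M{\left(-88,-40 \right)}} = - \frac{1321}{\frac{52}{3} - - \frac{40}{3}} = - \frac{1321}{\frac{52}{3} + \frac{40}{3}} = - \frac{1321}{\frac{92}{3}} = \left(-1321\right) \frac{3}{92} = - \frac{3963}{92}$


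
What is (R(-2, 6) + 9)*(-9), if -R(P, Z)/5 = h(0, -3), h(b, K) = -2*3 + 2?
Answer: -261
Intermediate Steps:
h(b, K) = -4 (h(b, K) = -6 + 2 = -4)
R(P, Z) = 20 (R(P, Z) = -5*(-4) = 20)
(R(-2, 6) + 9)*(-9) = (20 + 9)*(-9) = 29*(-9) = -261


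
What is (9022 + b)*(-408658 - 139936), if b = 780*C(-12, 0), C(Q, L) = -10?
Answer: -670381868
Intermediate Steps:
b = -7800 (b = 780*(-10) = -7800)
(9022 + b)*(-408658 - 139936) = (9022 - 7800)*(-408658 - 139936) = 1222*(-548594) = -670381868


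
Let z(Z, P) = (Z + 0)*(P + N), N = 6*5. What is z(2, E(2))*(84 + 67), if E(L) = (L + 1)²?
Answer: 11778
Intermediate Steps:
N = 30
E(L) = (1 + L)²
z(Z, P) = Z*(30 + P) (z(Z, P) = (Z + 0)*(P + 30) = Z*(30 + P))
z(2, E(2))*(84 + 67) = (2*(30 + (1 + 2)²))*(84 + 67) = (2*(30 + 3²))*151 = (2*(30 + 9))*151 = (2*39)*151 = 78*151 = 11778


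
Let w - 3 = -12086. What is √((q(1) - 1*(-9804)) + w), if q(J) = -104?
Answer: I*√2383 ≈ 48.816*I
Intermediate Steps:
w = -12083 (w = 3 - 12086 = -12083)
√((q(1) - 1*(-9804)) + w) = √((-104 - 1*(-9804)) - 12083) = √((-104 + 9804) - 12083) = √(9700 - 12083) = √(-2383) = I*√2383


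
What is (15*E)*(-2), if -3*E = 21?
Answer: 210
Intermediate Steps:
E = -7 (E = -⅓*21 = -7)
(15*E)*(-2) = (15*(-7))*(-2) = -105*(-2) = 210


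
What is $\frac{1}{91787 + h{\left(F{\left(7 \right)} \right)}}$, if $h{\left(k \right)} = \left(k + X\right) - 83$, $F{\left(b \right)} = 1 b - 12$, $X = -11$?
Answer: $\frac{1}{91688} \approx 1.0907 \cdot 10^{-5}$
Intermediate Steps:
$F{\left(b \right)} = -12 + b$ ($F{\left(b \right)} = b - 12 = -12 + b$)
$h{\left(k \right)} = -94 + k$ ($h{\left(k \right)} = \left(k - 11\right) - 83 = \left(-11 + k\right) - 83 = -94 + k$)
$\frac{1}{91787 + h{\left(F{\left(7 \right)} \right)}} = \frac{1}{91787 + \left(-94 + \left(-12 + 7\right)\right)} = \frac{1}{91787 - 99} = \frac{1}{91688}$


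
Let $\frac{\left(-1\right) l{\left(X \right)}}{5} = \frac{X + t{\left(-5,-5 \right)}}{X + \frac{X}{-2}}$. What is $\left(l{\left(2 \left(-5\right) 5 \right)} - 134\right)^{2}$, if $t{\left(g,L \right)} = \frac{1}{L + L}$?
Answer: $\frac{51854401}{2500} \approx 20742.0$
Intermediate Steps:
$t{\left(g,L \right)} = \frac{1}{2 L}$
$l{\left(X \right)} = - \frac{10 \left(- \frac{1}{10} + X\right)}{X}$ ($l{\left(X \right)} = - 5 \frac{X + \frac{1}{2 \left(-5\right)}}{X + \frac{X}{-2}} = - 5 \frac{X + \frac{1}{2} \left(- \frac{1}{5}\right)}{X + X \left(- \frac{1}{2}\right)} = - 5 \frac{X - \frac{1}{10}}{X - \frac{X}{2}} = - 5 \frac{- \frac{1}{10} + X}{\frac{1}{2} X} = - 5 \left(- \frac{1}{10} + X\right) \frac{2}{X} = - 5 \frac{2 \left(- \frac{1}{10} + X\right)}{X} = - \frac{10 \left(- \frac{1}{10} + X\right)}{X}$)
$\left(l{\left(2 \left(-5\right) 5 \right)} - 134\right)^{2} = \left(\left(-10 + \frac{1}{2 \left(-5\right) 5}\right) - 134\right)^{2} = \left(\left(-10 + \frac{1}{\left(-10\right) 5}\right) - 134\right)^{2} = \left(\left(-10 + \frac{1}{-50}\right) - 134\right)^{2} = \left(\left(-10 - \frac{1}{50}\right) - 134\right)^{2} = \left(- \frac{501}{50} - 134\right)^{2} = \left(- \frac{7201}{50}\right)^{2} = \frac{51854401}{2500}$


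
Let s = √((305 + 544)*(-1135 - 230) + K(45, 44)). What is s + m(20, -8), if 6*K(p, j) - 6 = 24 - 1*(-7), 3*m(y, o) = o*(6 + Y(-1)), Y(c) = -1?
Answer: -40/3 + I*√41719638/6 ≈ -13.333 + 1076.5*I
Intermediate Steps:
m(y, o) = 5*o/3 (m(y, o) = (o*(6 - 1))/3 = (o*5)/3 = (5*o)/3 = 5*o/3)
K(p, j) = 37/6 (K(p, j) = 1 + (24 - 1*(-7))/6 = 1 + (24 + 7)/6 = 1 + (⅙)*31 = 1 + 31/6 = 37/6)
s = I*√41719638/6 (s = √((305 + 544)*(-1135 - 230) + 37/6) = √(849*(-1365) + 37/6) = √(-1158885 + 37/6) = √(-6953273/6) = I*√41719638/6 ≈ 1076.5*I)
s + m(20, -8) = I*√41719638/6 + (5/3)*(-8) = I*√41719638/6 - 40/3 = -40/3 + I*√41719638/6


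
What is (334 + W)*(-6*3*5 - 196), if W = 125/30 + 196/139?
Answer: -40498601/417 ≈ -97119.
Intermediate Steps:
W = 4651/834 (W = 125*(1/30) + 196*(1/139) = 25/6 + 196/139 = 4651/834 ≈ 5.5767)
(334 + W)*(-6*3*5 - 196) = (334 + 4651/834)*(-6*3*5 - 196) = 283207*(-18*5 - 196)/834 = 283207*(-90 - 196)/834 = (283207/834)*(-286) = -40498601/417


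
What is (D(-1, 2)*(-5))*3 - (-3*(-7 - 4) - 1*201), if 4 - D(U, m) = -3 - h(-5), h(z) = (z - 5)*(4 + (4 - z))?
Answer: 2013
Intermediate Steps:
h(z) = (-5 + z)*(8 - z)
D(U, m) = -123 (D(U, m) = 4 - (-3 - (-40 - 1*(-5)² + 13*(-5))) = 4 - (-3 - (-40 - 1*25 - 65)) = 4 - (-3 - (-40 - 25 - 65)) = 4 - (-3 - 1*(-130)) = 4 - (-3 + 130) = 4 - 1*127 = 4 - 127 = -123)
(D(-1, 2)*(-5))*3 - (-3*(-7 - 4) - 1*201) = -123*(-5)*3 - (-3*(-7 - 4) - 1*201) = 615*3 - (-3*(-11) - 201) = 1845 - (33 - 201) = 1845 - 1*(-168) = 1845 + 168 = 2013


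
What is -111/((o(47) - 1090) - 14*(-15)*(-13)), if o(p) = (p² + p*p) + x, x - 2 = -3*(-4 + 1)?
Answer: -37/203 ≈ -0.18227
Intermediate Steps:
x = 11 (x = 2 - 3*(-4 + 1) = 2 - 3*(-3) = 2 + 9 = 11)
o(p) = 11 + 2*p² (o(p) = (p² + p*p) + 11 = (p² + p²) + 11 = 2*p² + 11 = 11 + 2*p²)
-111/((o(47) - 1090) - 14*(-15)*(-13)) = -111/(((11 + 2*47²) - 1090) - 14*(-15)*(-13)) = -111/(((11 + 2*2209) - 1090) + 210*(-13)) = -111/(((11 + 4418) - 1090) - 2730) = -111/((4429 - 1090) - 2730) = -111/(3339 - 2730) = -111/609 = -111*1/609 = -37/203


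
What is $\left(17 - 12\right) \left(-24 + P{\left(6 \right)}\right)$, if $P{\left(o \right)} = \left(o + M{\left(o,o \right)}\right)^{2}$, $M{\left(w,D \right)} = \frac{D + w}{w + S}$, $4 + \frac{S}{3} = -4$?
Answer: $\frac{200}{9} \approx 22.222$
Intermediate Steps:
$S = -24$ ($S = -12 + 3 \left(-4\right) = -12 - 12 = -24$)
$M{\left(w,D \right)} = \frac{D + w}{-24 + w}$ ($M{\left(w,D \right)} = \frac{D + w}{w - 24} = \frac{D + w}{-24 + w}$)
$P{\left(o \right)} = \left(o + \frac{2 o}{-24 + o}\right)^{2}$ ($P{\left(o \right)} = \left(o + \frac{o + o}{-24 + o}\right)^{2} = \left(o + \frac{2 o}{-24 + o}\right)^{2}$)
$\left(17 - 12\right) \left(-24 + P{\left(6 \right)}\right) = \left(17 - 12\right) \left(-24 + \frac{6^{2} \left(-22 + 6\right)^{2}}{\left(-24 + 6\right)^{2}}\right) = \left(17 - 12\right) \left(-24 + \frac{36 \left(-16\right)^{2}}{324}\right) = 5 \left(-24 + 36 \cdot \frac{1}{324} \cdot 256\right) = 5 \left(-24 + \frac{256}{9}\right) = 5 \cdot \frac{40}{9} = \frac{200}{9}$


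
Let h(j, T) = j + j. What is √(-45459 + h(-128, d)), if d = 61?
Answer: I*√45715 ≈ 213.81*I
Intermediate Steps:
h(j, T) = 2*j
√(-45459 + h(-128, d)) = √(-45459 + 2*(-128)) = √(-45459 - 256) = √(-45715) = I*√45715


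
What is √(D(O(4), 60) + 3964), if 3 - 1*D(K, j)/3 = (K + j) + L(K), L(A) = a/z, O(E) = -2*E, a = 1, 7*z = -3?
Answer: 4*√239 ≈ 61.839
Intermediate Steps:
z = -3/7 (z = (⅐)*(-3) = -3/7 ≈ -0.42857)
L(A) = -7/3 (L(A) = 1/(-3/7) = 1*(-7/3) = -7/3)
D(K, j) = 16 - 3*K - 3*j (D(K, j) = 9 - 3*((K + j) - 7/3) = 9 - 3*(-7/3 + K + j) = 9 + (7 - 3*K - 3*j) = 16 - 3*K - 3*j)
√(D(O(4), 60) + 3964) = √((16 - (-6)*4 - 3*60) + 3964) = √((16 - 3*(-8) - 180) + 3964) = √((16 + 24 - 180) + 3964) = √(-140 + 3964) = √3824 = 4*√239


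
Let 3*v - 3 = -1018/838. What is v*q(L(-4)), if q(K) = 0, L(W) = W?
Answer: 0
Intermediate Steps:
v = 748/1257 (v = 1 + (-1018/838)/3 = 1 + (-1018*1/838)/3 = 1 + (⅓)*(-509/419) = 1 - 509/1257 = 748/1257 ≈ 0.59507)
v*q(L(-4)) = (748/1257)*0 = 0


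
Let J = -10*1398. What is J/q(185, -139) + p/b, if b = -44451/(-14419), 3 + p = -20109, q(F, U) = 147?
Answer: -4805631044/726033 ≈ -6619.0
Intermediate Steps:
p = -20112 (p = -3 - 20109 = -20112)
b = 44451/14419 (b = -44451*(-1/14419) = 44451/14419 ≈ 3.0828)
J = -13980
J/q(185, -139) + p/b = -13980/147 - 20112/44451/14419 = -13980*1/147 - 20112*14419/44451 = -4660/49 - 96664976/14817 = -4805631044/726033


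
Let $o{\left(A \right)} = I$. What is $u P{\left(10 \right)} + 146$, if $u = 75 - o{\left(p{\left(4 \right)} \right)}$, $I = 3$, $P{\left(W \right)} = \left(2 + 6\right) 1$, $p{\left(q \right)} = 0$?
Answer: $722$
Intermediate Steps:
$P{\left(W \right)} = 8$ ($P{\left(W \right)} = 8 \cdot 1 = 8$)
$o{\left(A \right)} = 3$
$u = 72$ ($u = 75 - 3 = 72$)
$u P{\left(10 \right)} + 146 = 72 \cdot 8 + 146 = 576 + 146 = 722$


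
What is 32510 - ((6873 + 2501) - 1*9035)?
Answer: 32171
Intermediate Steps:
32510 - ((6873 + 2501) - 1*9035) = 32510 - (9374 - 9035) = 32510 - 1*339 = 32510 - 339 = 32171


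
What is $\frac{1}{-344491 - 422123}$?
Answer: $- \frac{1}{766614} \approx -1.3044 \cdot 10^{-6}$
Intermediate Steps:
$\frac{1}{-344491 - 422123} = \frac{1}{-766614} = - \frac{1}{766614}$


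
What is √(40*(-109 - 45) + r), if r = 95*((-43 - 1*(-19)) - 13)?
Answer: 15*I*√43 ≈ 98.362*I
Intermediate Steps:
r = -3515 (r = 95*((-43 + 19) - 13) = 95*(-24 - 13) = 95*(-37) = -3515)
√(40*(-109 - 45) + r) = √(40*(-109 - 45) - 3515) = √(40*(-154) - 3515) = √(-6160 - 3515) = √(-9675) = 15*I*√43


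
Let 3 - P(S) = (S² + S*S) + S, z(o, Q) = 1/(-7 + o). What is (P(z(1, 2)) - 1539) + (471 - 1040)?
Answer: -18944/9 ≈ -2104.9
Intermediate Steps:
P(S) = 3 - S - 2*S² (P(S) = 3 - ((S² + S*S) + S) = 3 - ((S² + S²) + S) = 3 - (2*S² + S) = 3 - (S + 2*S²) = 3 + (-S - 2*S²) = 3 - S - 2*S²)
(P(z(1, 2)) - 1539) + (471 - 1040) = ((3 - 1/(-7 + 1) - 2/(-7 + 1)²) - 1539) + (471 - 1040) = ((3 - 1/(-6) - 2*(1/(-6))²) - 1539) - 569 = ((3 - 1*(-⅙) - 2*(-⅙)²) - 1539) - 569 = ((3 + ⅙ - 2*1/36) - 1539) - 569 = ((3 + ⅙ - 1/18) - 1539) - 569 = (28/9 - 1539) - 569 = -13823/9 - 569 = -18944/9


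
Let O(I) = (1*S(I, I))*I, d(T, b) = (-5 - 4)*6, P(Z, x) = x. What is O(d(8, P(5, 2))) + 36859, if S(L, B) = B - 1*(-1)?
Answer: 39721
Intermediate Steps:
S(L, B) = 1 + B (S(L, B) = B + 1 = 1 + B)
d(T, b) = -54 (d(T, b) = -9*6 = -54)
O(I) = I*(1 + I) (O(I) = (1*(1 + I))*I = (1 + I)*I = I*(1 + I))
O(d(8, P(5, 2))) + 36859 = -54*(1 - 54) + 36859 = -54*(-53) + 36859 = 2862 + 36859 = 39721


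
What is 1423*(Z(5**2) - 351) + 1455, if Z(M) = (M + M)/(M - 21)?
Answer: -960461/2 ≈ -4.8023e+5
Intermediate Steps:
Z(M) = 2*M/(-21 + M) (Z(M) = (2*M)/(-21 + M) = 2*M/(-21 + M))
1423*(Z(5**2) - 351) + 1455 = 1423*(2*5**2/(-21 + 5**2) - 351) + 1455 = 1423*(2*25/(-21 + 25) - 351) + 1455 = 1423*(2*25/4 - 351) + 1455 = 1423*(2*25*(1/4) - 351) + 1455 = 1423*(25/2 - 351) + 1455 = 1423*(-677/2) + 1455 = -963371/2 + 1455 = -960461/2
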